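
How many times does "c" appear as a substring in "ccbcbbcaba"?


Searching for "c" in "ccbcbbcaba"
Scanning each position:
  Position 0: "c" => MATCH
  Position 1: "c" => MATCH
  Position 2: "b" => no
  Position 3: "c" => MATCH
  Position 4: "b" => no
  Position 5: "b" => no
  Position 6: "c" => MATCH
  Position 7: "a" => no
  Position 8: "b" => no
  Position 9: "a" => no
Total occurrences: 4

4


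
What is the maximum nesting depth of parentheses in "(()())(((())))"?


Input: "(()())(((())))"
Tracking depth:
  Position 0 '(': depth becomes 1
  Position 1 '(': depth becomes 2
  Position 2 ')': depth becomes 1
  Position 3 '(': depth becomes 2
  Position 4 ')': depth becomes 1
  Position 5 ')': depth becomes 0
  Position 6 '(': depth becomes 1
  Position 7 '(': depth becomes 2
  Position 8 '(': depth becomes 3
  Position 9 '(': depth becomes 4
  Position 10 ')': depth becomes 3
  Position 11 ')': depth becomes 2
  Position 12 ')': depth becomes 1
  Position 13 ')': depth becomes 0
Maximum depth reached: 4

4


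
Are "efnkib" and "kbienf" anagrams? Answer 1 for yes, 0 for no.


Strings: "efnkib", "kbienf"
Sorted first:  befikn
Sorted second: befikn
Sorted forms match => anagrams

1


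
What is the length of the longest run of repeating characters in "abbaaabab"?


Input: "abbaaabab"
Scanning for longest run:
  Position 1 ('b'): new char, reset run to 1
  Position 2 ('b'): continues run of 'b', length=2
  Position 3 ('a'): new char, reset run to 1
  Position 4 ('a'): continues run of 'a', length=2
  Position 5 ('a'): continues run of 'a', length=3
  Position 6 ('b'): new char, reset run to 1
  Position 7 ('a'): new char, reset run to 1
  Position 8 ('b'): new char, reset run to 1
Longest run: 'a' with length 3

3


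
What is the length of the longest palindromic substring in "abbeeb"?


Input: "abbeeb"
Checking substrings for palindromes:
  [2:6] "beeb" (len 4) => palindrome
  [1:3] "bb" (len 2) => palindrome
  [3:5] "ee" (len 2) => palindrome
Longest palindromic substring: "beeb" with length 4

4


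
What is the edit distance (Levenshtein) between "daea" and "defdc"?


Computing edit distance: "daea" -> "defdc"
DP table:
           d    e    f    d    c
      0    1    2    3    4    5
  d   1    0    1    2    3    4
  a   2    1    1    2    3    4
  e   3    2    1    2    3    4
  a   4    3    2    2    3    4
Edit distance = dp[4][5] = 4

4


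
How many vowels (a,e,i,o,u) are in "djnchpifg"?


Input: djnchpifg
Checking each character:
  'd' at position 0: consonant
  'j' at position 1: consonant
  'n' at position 2: consonant
  'c' at position 3: consonant
  'h' at position 4: consonant
  'p' at position 5: consonant
  'i' at position 6: vowel (running total: 1)
  'f' at position 7: consonant
  'g' at position 8: consonant
Total vowels: 1

1


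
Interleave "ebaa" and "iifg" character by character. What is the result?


Interleaving "ebaa" and "iifg":
  Position 0: 'e' from first, 'i' from second => "ei"
  Position 1: 'b' from first, 'i' from second => "bi"
  Position 2: 'a' from first, 'f' from second => "af"
  Position 3: 'a' from first, 'g' from second => "ag"
Result: eibiafag

eibiafag


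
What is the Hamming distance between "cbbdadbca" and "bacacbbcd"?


Comparing "cbbdadbca" and "bacacbbcd" position by position:
  Position 0: 'c' vs 'b' => differ
  Position 1: 'b' vs 'a' => differ
  Position 2: 'b' vs 'c' => differ
  Position 3: 'd' vs 'a' => differ
  Position 4: 'a' vs 'c' => differ
  Position 5: 'd' vs 'b' => differ
  Position 6: 'b' vs 'b' => same
  Position 7: 'c' vs 'c' => same
  Position 8: 'a' vs 'd' => differ
Total differences (Hamming distance): 7

7


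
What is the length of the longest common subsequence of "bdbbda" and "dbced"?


LCS of "bdbbda" and "dbced"
DP table:
           d    b    c    e    d
      0    0    0    0    0    0
  b   0    0    1    1    1    1
  d   0    1    1    1    1    2
  b   0    1    2    2    2    2
  b   0    1    2    2    2    2
  d   0    1    2    2    2    3
  a   0    1    2    2    2    3
LCS length = dp[6][5] = 3

3


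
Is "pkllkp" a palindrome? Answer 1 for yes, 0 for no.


Input: pkllkp
Reversed: pkllkp
  Compare pos 0 ('p') with pos 5 ('p'): match
  Compare pos 1 ('k') with pos 4 ('k'): match
  Compare pos 2 ('l') with pos 3 ('l'): match
Result: palindrome

1


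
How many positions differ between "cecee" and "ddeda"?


Comparing "cecee" and "ddeda" position by position:
  Position 0: 'c' vs 'd' => DIFFER
  Position 1: 'e' vs 'd' => DIFFER
  Position 2: 'c' vs 'e' => DIFFER
  Position 3: 'e' vs 'd' => DIFFER
  Position 4: 'e' vs 'a' => DIFFER
Positions that differ: 5

5


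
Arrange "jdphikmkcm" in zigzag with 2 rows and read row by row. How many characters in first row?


Zigzag "jdphikmkcm" into 2 rows:
Placing characters:
  'j' => row 0
  'd' => row 1
  'p' => row 0
  'h' => row 1
  'i' => row 0
  'k' => row 1
  'm' => row 0
  'k' => row 1
  'c' => row 0
  'm' => row 1
Rows:
  Row 0: "jpimc"
  Row 1: "dhkkm"
First row length: 5

5


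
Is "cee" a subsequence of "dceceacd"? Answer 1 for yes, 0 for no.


Check if "cee" is a subsequence of "dceceacd"
Greedy scan:
  Position 0 ('d'): no match needed
  Position 1 ('c'): matches sub[0] = 'c'
  Position 2 ('e'): matches sub[1] = 'e'
  Position 3 ('c'): no match needed
  Position 4 ('e'): matches sub[2] = 'e'
  Position 5 ('a'): no match needed
  Position 6 ('c'): no match needed
  Position 7 ('d'): no match needed
All 3 characters matched => is a subsequence

1


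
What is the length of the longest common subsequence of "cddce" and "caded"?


LCS of "cddce" and "caded"
DP table:
           c    a    d    e    d
      0    0    0    0    0    0
  c   0    1    1    1    1    1
  d   0    1    1    2    2    2
  d   0    1    1    2    2    3
  c   0    1    1    2    2    3
  e   0    1    1    2    3    3
LCS length = dp[5][5] = 3

3


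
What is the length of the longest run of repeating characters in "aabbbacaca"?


Input: "aabbbacaca"
Scanning for longest run:
  Position 1 ('a'): continues run of 'a', length=2
  Position 2 ('b'): new char, reset run to 1
  Position 3 ('b'): continues run of 'b', length=2
  Position 4 ('b'): continues run of 'b', length=3
  Position 5 ('a'): new char, reset run to 1
  Position 6 ('c'): new char, reset run to 1
  Position 7 ('a'): new char, reset run to 1
  Position 8 ('c'): new char, reset run to 1
  Position 9 ('a'): new char, reset run to 1
Longest run: 'b' with length 3

3


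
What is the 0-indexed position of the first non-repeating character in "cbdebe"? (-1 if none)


Input: cbdebe
Character frequencies:
  'b': 2
  'c': 1
  'd': 1
  'e': 2
Scanning left to right for freq == 1:
  Position 0 ('c'): unique! => answer = 0

0


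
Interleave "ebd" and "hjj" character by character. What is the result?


Interleaving "ebd" and "hjj":
  Position 0: 'e' from first, 'h' from second => "eh"
  Position 1: 'b' from first, 'j' from second => "bj"
  Position 2: 'd' from first, 'j' from second => "dj"
Result: ehbjdj

ehbjdj


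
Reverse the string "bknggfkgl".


Input: bknggfkgl
Reading characters right to left:
  Position 8: 'l'
  Position 7: 'g'
  Position 6: 'k'
  Position 5: 'f'
  Position 4: 'g'
  Position 3: 'g'
  Position 2: 'n'
  Position 1: 'k'
  Position 0: 'b'
Reversed: lgkfggnkb

lgkfggnkb


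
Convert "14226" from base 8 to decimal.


Input: "14226" in base 8
Positional expansion:
  Digit '1' (value 1) x 8^4 = 4096
  Digit '4' (value 4) x 8^3 = 2048
  Digit '2' (value 2) x 8^2 = 128
  Digit '2' (value 2) x 8^1 = 16
  Digit '6' (value 6) x 8^0 = 6
Sum = 6294

6294


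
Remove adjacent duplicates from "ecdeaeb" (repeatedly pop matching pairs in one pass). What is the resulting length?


Input: ecdeaeb
Stack-based adjacent duplicate removal:
  Read 'e': push. Stack: e
  Read 'c': push. Stack: ec
  Read 'd': push. Stack: ecd
  Read 'e': push. Stack: ecde
  Read 'a': push. Stack: ecdea
  Read 'e': push. Stack: ecdeae
  Read 'b': push. Stack: ecdeaeb
Final stack: "ecdeaeb" (length 7)

7


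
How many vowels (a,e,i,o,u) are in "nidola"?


Input: nidola
Checking each character:
  'n' at position 0: consonant
  'i' at position 1: vowel (running total: 1)
  'd' at position 2: consonant
  'o' at position 3: vowel (running total: 2)
  'l' at position 4: consonant
  'a' at position 5: vowel (running total: 3)
Total vowels: 3

3


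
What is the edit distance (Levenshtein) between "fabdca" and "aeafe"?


Computing edit distance: "fabdca" -> "aeafe"
DP table:
           a    e    a    f    e
      0    1    2    3    4    5
  f   1    1    2    3    3    4
  a   2    1    2    2    3    4
  b   3    2    2    3    3    4
  d   4    3    3    3    4    4
  c   5    4    4    4    4    5
  a   6    5    5    4    5    5
Edit distance = dp[6][5] = 5

5


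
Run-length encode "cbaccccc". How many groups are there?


Input: cbaccccc
Scanning for consecutive runs:
  Group 1: 'c' x 1 (positions 0-0)
  Group 2: 'b' x 1 (positions 1-1)
  Group 3: 'a' x 1 (positions 2-2)
  Group 4: 'c' x 5 (positions 3-7)
Total groups: 4

4


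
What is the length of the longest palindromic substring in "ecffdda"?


Input: "ecffdda"
Checking substrings for palindromes:
  [2:4] "ff" (len 2) => palindrome
  [4:6] "dd" (len 2) => palindrome
Longest palindromic substring: "ff" with length 2

2


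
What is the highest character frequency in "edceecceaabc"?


Input: edceecceaabc
Character counts:
  'a': 2
  'b': 1
  'c': 4
  'd': 1
  'e': 4
Maximum frequency: 4

4


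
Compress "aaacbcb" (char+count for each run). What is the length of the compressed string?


Input: aaacbcb
Runs:
  'a' x 3 => "a3"
  'c' x 1 => "c1"
  'b' x 1 => "b1"
  'c' x 1 => "c1"
  'b' x 1 => "b1"
Compressed: "a3c1b1c1b1"
Compressed length: 10

10


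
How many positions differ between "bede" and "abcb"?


Comparing "bede" and "abcb" position by position:
  Position 0: 'b' vs 'a' => DIFFER
  Position 1: 'e' vs 'b' => DIFFER
  Position 2: 'd' vs 'c' => DIFFER
  Position 3: 'e' vs 'b' => DIFFER
Positions that differ: 4

4


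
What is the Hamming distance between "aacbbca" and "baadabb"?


Comparing "aacbbca" and "baadabb" position by position:
  Position 0: 'a' vs 'b' => differ
  Position 1: 'a' vs 'a' => same
  Position 2: 'c' vs 'a' => differ
  Position 3: 'b' vs 'd' => differ
  Position 4: 'b' vs 'a' => differ
  Position 5: 'c' vs 'b' => differ
  Position 6: 'a' vs 'b' => differ
Total differences (Hamming distance): 6

6


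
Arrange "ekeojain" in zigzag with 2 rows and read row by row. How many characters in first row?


Zigzag "ekeojain" into 2 rows:
Placing characters:
  'e' => row 0
  'k' => row 1
  'e' => row 0
  'o' => row 1
  'j' => row 0
  'a' => row 1
  'i' => row 0
  'n' => row 1
Rows:
  Row 0: "eeji"
  Row 1: "koan"
First row length: 4

4


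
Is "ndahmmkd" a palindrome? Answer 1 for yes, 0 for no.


Input: ndahmmkd
Reversed: dkmmhadn
  Compare pos 0 ('n') with pos 7 ('d'): MISMATCH
  Compare pos 1 ('d') with pos 6 ('k'): MISMATCH
  Compare pos 2 ('a') with pos 5 ('m'): MISMATCH
  Compare pos 3 ('h') with pos 4 ('m'): MISMATCH
Result: not a palindrome

0


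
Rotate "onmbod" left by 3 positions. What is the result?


Input: "onmbod", rotate left by 3
First 3 characters: "onm"
Remaining characters: "bod"
Concatenate remaining + first: "bod" + "onm" = "bodonm"

bodonm


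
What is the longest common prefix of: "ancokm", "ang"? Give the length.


Words: ancokm, ang
  Position 0: all 'a' => match
  Position 1: all 'n' => match
  Position 2: ('c', 'g') => mismatch, stop
LCP = "an" (length 2)

2


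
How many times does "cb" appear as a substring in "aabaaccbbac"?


Searching for "cb" in "aabaaccbbac"
Scanning each position:
  Position 0: "aa" => no
  Position 1: "ab" => no
  Position 2: "ba" => no
  Position 3: "aa" => no
  Position 4: "ac" => no
  Position 5: "cc" => no
  Position 6: "cb" => MATCH
  Position 7: "bb" => no
  Position 8: "ba" => no
  Position 9: "ac" => no
Total occurrences: 1

1


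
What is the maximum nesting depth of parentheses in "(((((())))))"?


Input: "(((((())))))"
Tracking depth:
  Position 0 '(': depth becomes 1
  Position 1 '(': depth becomes 2
  Position 2 '(': depth becomes 3
  Position 3 '(': depth becomes 4
  Position 4 '(': depth becomes 5
  Position 5 '(': depth becomes 6
  Position 6 ')': depth becomes 5
  Position 7 ')': depth becomes 4
  Position 8 ')': depth becomes 3
  Position 9 ')': depth becomes 2
  Position 10 ')': depth becomes 1
  Position 11 ')': depth becomes 0
Maximum depth reached: 6

6


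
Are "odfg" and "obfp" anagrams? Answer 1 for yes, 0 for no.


Strings: "odfg", "obfp"
Sorted first:  dfgo
Sorted second: bfop
Differ at position 0: 'd' vs 'b' => not anagrams

0


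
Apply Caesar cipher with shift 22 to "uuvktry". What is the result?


Caesar cipher: shift "uuvktry" by 22
  'u' (pos 20) + 22 = pos 16 = 'q'
  'u' (pos 20) + 22 = pos 16 = 'q'
  'v' (pos 21) + 22 = pos 17 = 'r'
  'k' (pos 10) + 22 = pos 6 = 'g'
  't' (pos 19) + 22 = pos 15 = 'p'
  'r' (pos 17) + 22 = pos 13 = 'n'
  'y' (pos 24) + 22 = pos 20 = 'u'
Result: qqrgpnu

qqrgpnu


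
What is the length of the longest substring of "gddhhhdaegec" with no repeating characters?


Input: "gddhhhdaegec"
Sliding window (track last position of each char):
  Position 0 ('g'): window [0,0] length 1 -- new best
  Position 1 ('d'): window [0,1] length 2 -- new best
  Position 2 ('d'): repeat (last at 1), move window start to 2
  Position 2 ('d'): window [2,2] length 1
  Position 3 ('h'): window [2,3] length 2
  Position 4 ('h'): repeat (last at 3), move window start to 4
  Position 4 ('h'): window [4,4] length 1
  Position 5 ('h'): repeat (last at 4), move window start to 5
  Position 5 ('h'): window [5,5] length 1
  Position 6 ('d'): window [5,6] length 2
  Position 7 ('a'): window [5,7] length 3 -- new best
  Position 8 ('e'): window [5,8] length 4 -- new best
  Position 9 ('g'): window [5,9] length 5 -- new best
  Position 10 ('e'): repeat (last at 8), move window start to 9
  Position 10 ('e'): window [9,10] length 2
  Position 11 ('c'): window [9,11] length 3
Longest substring with no repeats: "hdaeg" with length 5

5


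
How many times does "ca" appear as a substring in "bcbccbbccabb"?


Searching for "ca" in "bcbccbbccabb"
Scanning each position:
  Position 0: "bc" => no
  Position 1: "cb" => no
  Position 2: "bc" => no
  Position 3: "cc" => no
  Position 4: "cb" => no
  Position 5: "bb" => no
  Position 6: "bc" => no
  Position 7: "cc" => no
  Position 8: "ca" => MATCH
  Position 9: "ab" => no
  Position 10: "bb" => no
Total occurrences: 1

1


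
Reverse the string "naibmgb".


Input: naibmgb
Reading characters right to left:
  Position 6: 'b'
  Position 5: 'g'
  Position 4: 'm'
  Position 3: 'b'
  Position 2: 'i'
  Position 1: 'a'
  Position 0: 'n'
Reversed: bgmbian

bgmbian


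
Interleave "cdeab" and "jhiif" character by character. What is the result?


Interleaving "cdeab" and "jhiif":
  Position 0: 'c' from first, 'j' from second => "cj"
  Position 1: 'd' from first, 'h' from second => "dh"
  Position 2: 'e' from first, 'i' from second => "ei"
  Position 3: 'a' from first, 'i' from second => "ai"
  Position 4: 'b' from first, 'f' from second => "bf"
Result: cjdheiaibf

cjdheiaibf


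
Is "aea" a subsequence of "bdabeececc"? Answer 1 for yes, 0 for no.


Check if "aea" is a subsequence of "bdabeececc"
Greedy scan:
  Position 0 ('b'): no match needed
  Position 1 ('d'): no match needed
  Position 2 ('a'): matches sub[0] = 'a'
  Position 3 ('b'): no match needed
  Position 4 ('e'): matches sub[1] = 'e'
  Position 5 ('e'): no match needed
  Position 6 ('c'): no match needed
  Position 7 ('e'): no match needed
  Position 8 ('c'): no match needed
  Position 9 ('c'): no match needed
Only matched 2/3 characters => not a subsequence

0


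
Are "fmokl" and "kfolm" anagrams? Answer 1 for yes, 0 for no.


Strings: "fmokl", "kfolm"
Sorted first:  fklmo
Sorted second: fklmo
Sorted forms match => anagrams

1


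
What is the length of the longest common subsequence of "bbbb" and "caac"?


LCS of "bbbb" and "caac"
DP table:
           c    a    a    c
      0    0    0    0    0
  b   0    0    0    0    0
  b   0    0    0    0    0
  b   0    0    0    0    0
  b   0    0    0    0    0
LCS length = dp[4][4] = 0

0


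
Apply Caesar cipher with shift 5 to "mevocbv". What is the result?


Caesar cipher: shift "mevocbv" by 5
  'm' (pos 12) + 5 = pos 17 = 'r'
  'e' (pos 4) + 5 = pos 9 = 'j'
  'v' (pos 21) + 5 = pos 0 = 'a'
  'o' (pos 14) + 5 = pos 19 = 't'
  'c' (pos 2) + 5 = pos 7 = 'h'
  'b' (pos 1) + 5 = pos 6 = 'g'
  'v' (pos 21) + 5 = pos 0 = 'a'
Result: rjathga

rjathga


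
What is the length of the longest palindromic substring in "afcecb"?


Input: "afcecb"
Checking substrings for palindromes:
  [2:5] "cec" (len 3) => palindrome
Longest palindromic substring: "cec" with length 3

3


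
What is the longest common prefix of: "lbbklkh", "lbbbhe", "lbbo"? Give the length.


Words: lbbklkh, lbbbhe, lbbo
  Position 0: all 'l' => match
  Position 1: all 'b' => match
  Position 2: all 'b' => match
  Position 3: ('k', 'b', 'o') => mismatch, stop
LCP = "lbb" (length 3)

3


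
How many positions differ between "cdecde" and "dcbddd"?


Comparing "cdecde" and "dcbddd" position by position:
  Position 0: 'c' vs 'd' => DIFFER
  Position 1: 'd' vs 'c' => DIFFER
  Position 2: 'e' vs 'b' => DIFFER
  Position 3: 'c' vs 'd' => DIFFER
  Position 4: 'd' vs 'd' => same
  Position 5: 'e' vs 'd' => DIFFER
Positions that differ: 5

5


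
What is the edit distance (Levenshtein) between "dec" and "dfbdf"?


Computing edit distance: "dec" -> "dfbdf"
DP table:
           d    f    b    d    f
      0    1    2    3    4    5
  d   1    0    1    2    3    4
  e   2    1    1    2    3    4
  c   3    2    2    2    3    4
Edit distance = dp[3][5] = 4

4


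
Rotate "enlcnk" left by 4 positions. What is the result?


Input: "enlcnk", rotate left by 4
First 4 characters: "enlc"
Remaining characters: "nk"
Concatenate remaining + first: "nk" + "enlc" = "nkenlc"

nkenlc


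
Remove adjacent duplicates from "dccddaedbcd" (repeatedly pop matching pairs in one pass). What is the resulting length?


Input: dccddaedbcd
Stack-based adjacent duplicate removal:
  Read 'd': push. Stack: d
  Read 'c': push. Stack: dc
  Read 'c': matches stack top 'c' => pop. Stack: d
  Read 'd': matches stack top 'd' => pop. Stack: (empty)
  Read 'd': push. Stack: d
  Read 'a': push. Stack: da
  Read 'e': push. Stack: dae
  Read 'd': push. Stack: daed
  Read 'b': push. Stack: daedb
  Read 'c': push. Stack: daedbc
  Read 'd': push. Stack: daedbcd
Final stack: "daedbcd" (length 7)

7


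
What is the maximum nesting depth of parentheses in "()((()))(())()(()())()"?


Input: "()((()))(())()(()())()"
Tracking depth:
  Position 0 '(': depth becomes 1
  Position 1 ')': depth becomes 0
  Position 2 '(': depth becomes 1
  Position 3 '(': depth becomes 2
  Position 4 '(': depth becomes 3
  Position 5 ')': depth becomes 2
  Position 6 ')': depth becomes 1
  Position 7 ')': depth becomes 0
  Position 8 '(': depth becomes 1
  Position 9 '(': depth becomes 2
  Position 10 ')': depth becomes 1
  Position 11 ')': depth becomes 0
  Position 12 '(': depth becomes 1
  Position 13 ')': depth becomes 0
  Position 14 '(': depth becomes 1
  Position 15 '(': depth becomes 2
  Position 16 ')': depth becomes 1
  Position 17 '(': depth becomes 2
  Position 18 ')': depth becomes 1
  Position 19 ')': depth becomes 0
  Position 20 '(': depth becomes 1
  Position 21 ')': depth becomes 0
Maximum depth reached: 3

3


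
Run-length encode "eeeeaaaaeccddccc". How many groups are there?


Input: eeeeaaaaeccddccc
Scanning for consecutive runs:
  Group 1: 'e' x 4 (positions 0-3)
  Group 2: 'a' x 4 (positions 4-7)
  Group 3: 'e' x 1 (positions 8-8)
  Group 4: 'c' x 2 (positions 9-10)
  Group 5: 'd' x 2 (positions 11-12)
  Group 6: 'c' x 3 (positions 13-15)
Total groups: 6

6


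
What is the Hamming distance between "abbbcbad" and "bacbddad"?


Comparing "abbbcbad" and "bacbddad" position by position:
  Position 0: 'a' vs 'b' => differ
  Position 1: 'b' vs 'a' => differ
  Position 2: 'b' vs 'c' => differ
  Position 3: 'b' vs 'b' => same
  Position 4: 'c' vs 'd' => differ
  Position 5: 'b' vs 'd' => differ
  Position 6: 'a' vs 'a' => same
  Position 7: 'd' vs 'd' => same
Total differences (Hamming distance): 5

5


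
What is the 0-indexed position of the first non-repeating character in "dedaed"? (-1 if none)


Input: dedaed
Character frequencies:
  'a': 1
  'd': 3
  'e': 2
Scanning left to right for freq == 1:
  Position 0 ('d'): freq=3, skip
  Position 1 ('e'): freq=2, skip
  Position 2 ('d'): freq=3, skip
  Position 3 ('a'): unique! => answer = 3

3


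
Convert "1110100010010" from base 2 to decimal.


Input: "1110100010010" in base 2
Positional expansion:
  Digit '1' (value 1) x 2^12 = 4096
  Digit '1' (value 1) x 2^11 = 2048
  Digit '1' (value 1) x 2^10 = 1024
  Digit '0' (value 0) x 2^9 = 0
  Digit '1' (value 1) x 2^8 = 256
  Digit '0' (value 0) x 2^7 = 0
  Digit '0' (value 0) x 2^6 = 0
  Digit '0' (value 0) x 2^5 = 0
  Digit '1' (value 1) x 2^4 = 16
  Digit '0' (value 0) x 2^3 = 0
  Digit '0' (value 0) x 2^2 = 0
  Digit '1' (value 1) x 2^1 = 2
  Digit '0' (value 0) x 2^0 = 0
Sum = 7442

7442


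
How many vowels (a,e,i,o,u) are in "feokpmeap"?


Input: feokpmeap
Checking each character:
  'f' at position 0: consonant
  'e' at position 1: vowel (running total: 1)
  'o' at position 2: vowel (running total: 2)
  'k' at position 3: consonant
  'p' at position 4: consonant
  'm' at position 5: consonant
  'e' at position 6: vowel (running total: 3)
  'a' at position 7: vowel (running total: 4)
  'p' at position 8: consonant
Total vowels: 4

4


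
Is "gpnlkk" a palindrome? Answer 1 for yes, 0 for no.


Input: gpnlkk
Reversed: kklnpg
  Compare pos 0 ('g') with pos 5 ('k'): MISMATCH
  Compare pos 1 ('p') with pos 4 ('k'): MISMATCH
  Compare pos 2 ('n') with pos 3 ('l'): MISMATCH
Result: not a palindrome

0


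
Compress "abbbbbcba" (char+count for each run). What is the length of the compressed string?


Input: abbbbbcba
Runs:
  'a' x 1 => "a1"
  'b' x 5 => "b5"
  'c' x 1 => "c1"
  'b' x 1 => "b1"
  'a' x 1 => "a1"
Compressed: "a1b5c1b1a1"
Compressed length: 10

10


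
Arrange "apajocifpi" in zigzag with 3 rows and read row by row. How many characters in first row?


Zigzag "apajocifpi" into 3 rows:
Placing characters:
  'a' => row 0
  'p' => row 1
  'a' => row 2
  'j' => row 1
  'o' => row 0
  'c' => row 1
  'i' => row 2
  'f' => row 1
  'p' => row 0
  'i' => row 1
Rows:
  Row 0: "aop"
  Row 1: "pjcfi"
  Row 2: "ai"
First row length: 3

3


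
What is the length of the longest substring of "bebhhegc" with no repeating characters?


Input: "bebhhegc"
Sliding window (track last position of each char):
  Position 0 ('b'): window [0,0] length 1 -- new best
  Position 1 ('e'): window [0,1] length 2 -- new best
  Position 2 ('b'): repeat (last at 0), move window start to 1
  Position 2 ('b'): window [1,2] length 2
  Position 3 ('h'): window [1,3] length 3 -- new best
  Position 4 ('h'): repeat (last at 3), move window start to 4
  Position 4 ('h'): window [4,4] length 1
  Position 5 ('e'): window [4,5] length 2
  Position 6 ('g'): window [4,6] length 3
  Position 7 ('c'): window [4,7] length 4 -- new best
Longest substring with no repeats: "hegc" with length 4

4


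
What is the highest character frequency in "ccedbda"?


Input: ccedbda
Character counts:
  'a': 1
  'b': 1
  'c': 2
  'd': 2
  'e': 1
Maximum frequency: 2

2


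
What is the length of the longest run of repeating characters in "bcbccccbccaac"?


Input: "bcbccccbccaac"
Scanning for longest run:
  Position 1 ('c'): new char, reset run to 1
  Position 2 ('b'): new char, reset run to 1
  Position 3 ('c'): new char, reset run to 1
  Position 4 ('c'): continues run of 'c', length=2
  Position 5 ('c'): continues run of 'c', length=3
  Position 6 ('c'): continues run of 'c', length=4
  Position 7 ('b'): new char, reset run to 1
  Position 8 ('c'): new char, reset run to 1
  Position 9 ('c'): continues run of 'c', length=2
  Position 10 ('a'): new char, reset run to 1
  Position 11 ('a'): continues run of 'a', length=2
  Position 12 ('c'): new char, reset run to 1
Longest run: 'c' with length 4

4


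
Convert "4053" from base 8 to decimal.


Input: "4053" in base 8
Positional expansion:
  Digit '4' (value 4) x 8^3 = 2048
  Digit '0' (value 0) x 8^2 = 0
  Digit '5' (value 5) x 8^1 = 40
  Digit '3' (value 3) x 8^0 = 3
Sum = 2091

2091


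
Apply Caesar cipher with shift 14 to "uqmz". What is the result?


Caesar cipher: shift "uqmz" by 14
  'u' (pos 20) + 14 = pos 8 = 'i'
  'q' (pos 16) + 14 = pos 4 = 'e'
  'm' (pos 12) + 14 = pos 0 = 'a'
  'z' (pos 25) + 14 = pos 13 = 'n'
Result: iean

iean


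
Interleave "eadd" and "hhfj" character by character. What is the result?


Interleaving "eadd" and "hhfj":
  Position 0: 'e' from first, 'h' from second => "eh"
  Position 1: 'a' from first, 'h' from second => "ah"
  Position 2: 'd' from first, 'f' from second => "df"
  Position 3: 'd' from first, 'j' from second => "dj"
Result: ehahdfdj

ehahdfdj


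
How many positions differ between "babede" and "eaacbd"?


Comparing "babede" and "eaacbd" position by position:
  Position 0: 'b' vs 'e' => DIFFER
  Position 1: 'a' vs 'a' => same
  Position 2: 'b' vs 'a' => DIFFER
  Position 3: 'e' vs 'c' => DIFFER
  Position 4: 'd' vs 'b' => DIFFER
  Position 5: 'e' vs 'd' => DIFFER
Positions that differ: 5

5


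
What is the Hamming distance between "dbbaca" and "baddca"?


Comparing "dbbaca" and "baddca" position by position:
  Position 0: 'd' vs 'b' => differ
  Position 1: 'b' vs 'a' => differ
  Position 2: 'b' vs 'd' => differ
  Position 3: 'a' vs 'd' => differ
  Position 4: 'c' vs 'c' => same
  Position 5: 'a' vs 'a' => same
Total differences (Hamming distance): 4

4


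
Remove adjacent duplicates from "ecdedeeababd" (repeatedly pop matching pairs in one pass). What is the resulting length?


Input: ecdedeeababd
Stack-based adjacent duplicate removal:
  Read 'e': push. Stack: e
  Read 'c': push. Stack: ec
  Read 'd': push. Stack: ecd
  Read 'e': push. Stack: ecde
  Read 'd': push. Stack: ecded
  Read 'e': push. Stack: ecdede
  Read 'e': matches stack top 'e' => pop. Stack: ecded
  Read 'a': push. Stack: ecdeda
  Read 'b': push. Stack: ecdedab
  Read 'a': push. Stack: ecdedaba
  Read 'b': push. Stack: ecdedabab
  Read 'd': push. Stack: ecdedababd
Final stack: "ecdedababd" (length 10)

10


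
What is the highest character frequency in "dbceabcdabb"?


Input: dbceabcdabb
Character counts:
  'a': 2
  'b': 4
  'c': 2
  'd': 2
  'e': 1
Maximum frequency: 4

4


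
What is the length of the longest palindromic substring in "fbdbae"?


Input: "fbdbae"
Checking substrings for palindromes:
  [1:4] "bdb" (len 3) => palindrome
Longest palindromic substring: "bdb" with length 3

3


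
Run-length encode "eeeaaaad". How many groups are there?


Input: eeeaaaad
Scanning for consecutive runs:
  Group 1: 'e' x 3 (positions 0-2)
  Group 2: 'a' x 4 (positions 3-6)
  Group 3: 'd' x 1 (positions 7-7)
Total groups: 3

3


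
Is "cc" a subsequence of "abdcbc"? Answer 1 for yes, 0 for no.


Check if "cc" is a subsequence of "abdcbc"
Greedy scan:
  Position 0 ('a'): no match needed
  Position 1 ('b'): no match needed
  Position 2 ('d'): no match needed
  Position 3 ('c'): matches sub[0] = 'c'
  Position 4 ('b'): no match needed
  Position 5 ('c'): matches sub[1] = 'c'
All 2 characters matched => is a subsequence

1


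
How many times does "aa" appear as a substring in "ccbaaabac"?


Searching for "aa" in "ccbaaabac"
Scanning each position:
  Position 0: "cc" => no
  Position 1: "cb" => no
  Position 2: "ba" => no
  Position 3: "aa" => MATCH
  Position 4: "aa" => MATCH
  Position 5: "ab" => no
  Position 6: "ba" => no
  Position 7: "ac" => no
Total occurrences: 2

2


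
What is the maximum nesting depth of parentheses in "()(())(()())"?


Input: "()(())(()())"
Tracking depth:
  Position 0 '(': depth becomes 1
  Position 1 ')': depth becomes 0
  Position 2 '(': depth becomes 1
  Position 3 '(': depth becomes 2
  Position 4 ')': depth becomes 1
  Position 5 ')': depth becomes 0
  Position 6 '(': depth becomes 1
  Position 7 '(': depth becomes 2
  Position 8 ')': depth becomes 1
  Position 9 '(': depth becomes 2
  Position 10 ')': depth becomes 1
  Position 11 ')': depth becomes 0
Maximum depth reached: 2

2


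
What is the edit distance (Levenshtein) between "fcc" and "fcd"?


Computing edit distance: "fcc" -> "fcd"
DP table:
           f    c    d
      0    1    2    3
  f   1    0    1    2
  c   2    1    0    1
  c   3    2    1    1
Edit distance = dp[3][3] = 1

1


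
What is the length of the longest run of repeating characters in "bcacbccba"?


Input: "bcacbccba"
Scanning for longest run:
  Position 1 ('c'): new char, reset run to 1
  Position 2 ('a'): new char, reset run to 1
  Position 3 ('c'): new char, reset run to 1
  Position 4 ('b'): new char, reset run to 1
  Position 5 ('c'): new char, reset run to 1
  Position 6 ('c'): continues run of 'c', length=2
  Position 7 ('b'): new char, reset run to 1
  Position 8 ('a'): new char, reset run to 1
Longest run: 'c' with length 2

2


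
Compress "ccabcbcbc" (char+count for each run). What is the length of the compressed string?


Input: ccabcbcbc
Runs:
  'c' x 2 => "c2"
  'a' x 1 => "a1"
  'b' x 1 => "b1"
  'c' x 1 => "c1"
  'b' x 1 => "b1"
  'c' x 1 => "c1"
  'b' x 1 => "b1"
  'c' x 1 => "c1"
Compressed: "c2a1b1c1b1c1b1c1"
Compressed length: 16

16


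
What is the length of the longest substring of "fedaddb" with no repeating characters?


Input: "fedaddb"
Sliding window (track last position of each char):
  Position 0 ('f'): window [0,0] length 1 -- new best
  Position 1 ('e'): window [0,1] length 2 -- new best
  Position 2 ('d'): window [0,2] length 3 -- new best
  Position 3 ('a'): window [0,3] length 4 -- new best
  Position 4 ('d'): repeat (last at 2), move window start to 3
  Position 4 ('d'): window [3,4] length 2
  Position 5 ('d'): repeat (last at 4), move window start to 5
  Position 5 ('d'): window [5,5] length 1
  Position 6 ('b'): window [5,6] length 2
Longest substring with no repeats: "feda" with length 4

4


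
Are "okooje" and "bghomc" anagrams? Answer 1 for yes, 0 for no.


Strings: "okooje", "bghomc"
Sorted first:  ejkooo
Sorted second: bcghmo
Differ at position 0: 'e' vs 'b' => not anagrams

0


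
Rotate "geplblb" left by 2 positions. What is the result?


Input: "geplblb", rotate left by 2
First 2 characters: "ge"
Remaining characters: "plblb"
Concatenate remaining + first: "plblb" + "ge" = "plblbge"

plblbge


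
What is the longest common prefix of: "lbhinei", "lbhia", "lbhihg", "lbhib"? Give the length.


Words: lbhinei, lbhia, lbhihg, lbhib
  Position 0: all 'l' => match
  Position 1: all 'b' => match
  Position 2: all 'h' => match
  Position 3: all 'i' => match
  Position 4: ('n', 'a', 'h', 'b') => mismatch, stop
LCP = "lbhi" (length 4)

4


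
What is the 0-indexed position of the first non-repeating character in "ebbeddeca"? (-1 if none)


Input: ebbeddeca
Character frequencies:
  'a': 1
  'b': 2
  'c': 1
  'd': 2
  'e': 3
Scanning left to right for freq == 1:
  Position 0 ('e'): freq=3, skip
  Position 1 ('b'): freq=2, skip
  Position 2 ('b'): freq=2, skip
  Position 3 ('e'): freq=3, skip
  Position 4 ('d'): freq=2, skip
  Position 5 ('d'): freq=2, skip
  Position 6 ('e'): freq=3, skip
  Position 7 ('c'): unique! => answer = 7

7


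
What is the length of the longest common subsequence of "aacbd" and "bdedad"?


LCS of "aacbd" and "bdedad"
DP table:
           b    d    e    d    a    d
      0    0    0    0    0    0    0
  a   0    0    0    0    0    1    1
  a   0    0    0    0    0    1    1
  c   0    0    0    0    0    1    1
  b   0    1    1    1    1    1    1
  d   0    1    2    2    2    2    2
LCS length = dp[5][6] = 2

2


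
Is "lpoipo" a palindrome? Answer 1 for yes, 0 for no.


Input: lpoipo
Reversed: opiopl
  Compare pos 0 ('l') with pos 5 ('o'): MISMATCH
  Compare pos 1 ('p') with pos 4 ('p'): match
  Compare pos 2 ('o') with pos 3 ('i'): MISMATCH
Result: not a palindrome

0


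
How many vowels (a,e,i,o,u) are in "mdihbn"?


Input: mdihbn
Checking each character:
  'm' at position 0: consonant
  'd' at position 1: consonant
  'i' at position 2: vowel (running total: 1)
  'h' at position 3: consonant
  'b' at position 4: consonant
  'n' at position 5: consonant
Total vowels: 1

1


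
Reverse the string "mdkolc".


Input: mdkolc
Reading characters right to left:
  Position 5: 'c'
  Position 4: 'l'
  Position 3: 'o'
  Position 2: 'k'
  Position 1: 'd'
  Position 0: 'm'
Reversed: clokdm

clokdm


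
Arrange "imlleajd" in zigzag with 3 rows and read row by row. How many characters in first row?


Zigzag "imlleajd" into 3 rows:
Placing characters:
  'i' => row 0
  'm' => row 1
  'l' => row 2
  'l' => row 1
  'e' => row 0
  'a' => row 1
  'j' => row 2
  'd' => row 1
Rows:
  Row 0: "ie"
  Row 1: "mlad"
  Row 2: "lj"
First row length: 2

2


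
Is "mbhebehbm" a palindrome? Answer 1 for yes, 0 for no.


Input: mbhebehbm
Reversed: mbhebehbm
  Compare pos 0 ('m') with pos 8 ('m'): match
  Compare pos 1 ('b') with pos 7 ('b'): match
  Compare pos 2 ('h') with pos 6 ('h'): match
  Compare pos 3 ('e') with pos 5 ('e'): match
Result: palindrome

1


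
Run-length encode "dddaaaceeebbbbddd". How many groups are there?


Input: dddaaaceeebbbbddd
Scanning for consecutive runs:
  Group 1: 'd' x 3 (positions 0-2)
  Group 2: 'a' x 3 (positions 3-5)
  Group 3: 'c' x 1 (positions 6-6)
  Group 4: 'e' x 3 (positions 7-9)
  Group 5: 'b' x 4 (positions 10-13)
  Group 6: 'd' x 3 (positions 14-16)
Total groups: 6

6


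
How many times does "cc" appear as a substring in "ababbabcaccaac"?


Searching for "cc" in "ababbabcaccaac"
Scanning each position:
  Position 0: "ab" => no
  Position 1: "ba" => no
  Position 2: "ab" => no
  Position 3: "bb" => no
  Position 4: "ba" => no
  Position 5: "ab" => no
  Position 6: "bc" => no
  Position 7: "ca" => no
  Position 8: "ac" => no
  Position 9: "cc" => MATCH
  Position 10: "ca" => no
  Position 11: "aa" => no
  Position 12: "ac" => no
Total occurrences: 1

1


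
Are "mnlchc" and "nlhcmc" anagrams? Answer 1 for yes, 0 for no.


Strings: "mnlchc", "nlhcmc"
Sorted first:  cchlmn
Sorted second: cchlmn
Sorted forms match => anagrams

1


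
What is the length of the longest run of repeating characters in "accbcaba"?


Input: "accbcaba"
Scanning for longest run:
  Position 1 ('c'): new char, reset run to 1
  Position 2 ('c'): continues run of 'c', length=2
  Position 3 ('b'): new char, reset run to 1
  Position 4 ('c'): new char, reset run to 1
  Position 5 ('a'): new char, reset run to 1
  Position 6 ('b'): new char, reset run to 1
  Position 7 ('a'): new char, reset run to 1
Longest run: 'c' with length 2

2


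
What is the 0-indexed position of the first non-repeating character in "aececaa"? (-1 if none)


Input: aececaa
Character frequencies:
  'a': 3
  'c': 2
  'e': 2
Scanning left to right for freq == 1:
  Position 0 ('a'): freq=3, skip
  Position 1 ('e'): freq=2, skip
  Position 2 ('c'): freq=2, skip
  Position 3 ('e'): freq=2, skip
  Position 4 ('c'): freq=2, skip
  Position 5 ('a'): freq=3, skip
  Position 6 ('a'): freq=3, skip
  No unique character found => answer = -1

-1


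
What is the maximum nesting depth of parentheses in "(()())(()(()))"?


Input: "(()())(()(()))"
Tracking depth:
  Position 0 '(': depth becomes 1
  Position 1 '(': depth becomes 2
  Position 2 ')': depth becomes 1
  Position 3 '(': depth becomes 2
  Position 4 ')': depth becomes 1
  Position 5 ')': depth becomes 0
  Position 6 '(': depth becomes 1
  Position 7 '(': depth becomes 2
  Position 8 ')': depth becomes 1
  Position 9 '(': depth becomes 2
  Position 10 '(': depth becomes 3
  Position 11 ')': depth becomes 2
  Position 12 ')': depth becomes 1
  Position 13 ')': depth becomes 0
Maximum depth reached: 3

3


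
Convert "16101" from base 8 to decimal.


Input: "16101" in base 8
Positional expansion:
  Digit '1' (value 1) x 8^4 = 4096
  Digit '6' (value 6) x 8^3 = 3072
  Digit '1' (value 1) x 8^2 = 64
  Digit '0' (value 0) x 8^1 = 0
  Digit '1' (value 1) x 8^0 = 1
Sum = 7233

7233


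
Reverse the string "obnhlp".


Input: obnhlp
Reading characters right to left:
  Position 5: 'p'
  Position 4: 'l'
  Position 3: 'h'
  Position 2: 'n'
  Position 1: 'b'
  Position 0: 'o'
Reversed: plhnbo

plhnbo


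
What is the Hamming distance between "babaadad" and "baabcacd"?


Comparing "babaadad" and "baabcacd" position by position:
  Position 0: 'b' vs 'b' => same
  Position 1: 'a' vs 'a' => same
  Position 2: 'b' vs 'a' => differ
  Position 3: 'a' vs 'b' => differ
  Position 4: 'a' vs 'c' => differ
  Position 5: 'd' vs 'a' => differ
  Position 6: 'a' vs 'c' => differ
  Position 7: 'd' vs 'd' => same
Total differences (Hamming distance): 5

5


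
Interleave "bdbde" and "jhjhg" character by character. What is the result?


Interleaving "bdbde" and "jhjhg":
  Position 0: 'b' from first, 'j' from second => "bj"
  Position 1: 'd' from first, 'h' from second => "dh"
  Position 2: 'b' from first, 'j' from second => "bj"
  Position 3: 'd' from first, 'h' from second => "dh"
  Position 4: 'e' from first, 'g' from second => "eg"
Result: bjdhbjdheg

bjdhbjdheg


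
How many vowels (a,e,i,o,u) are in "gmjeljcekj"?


Input: gmjeljcekj
Checking each character:
  'g' at position 0: consonant
  'm' at position 1: consonant
  'j' at position 2: consonant
  'e' at position 3: vowel (running total: 1)
  'l' at position 4: consonant
  'j' at position 5: consonant
  'c' at position 6: consonant
  'e' at position 7: vowel (running total: 2)
  'k' at position 8: consonant
  'j' at position 9: consonant
Total vowels: 2

2


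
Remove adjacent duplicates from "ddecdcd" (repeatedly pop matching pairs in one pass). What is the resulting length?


Input: ddecdcd
Stack-based adjacent duplicate removal:
  Read 'd': push. Stack: d
  Read 'd': matches stack top 'd' => pop. Stack: (empty)
  Read 'e': push. Stack: e
  Read 'c': push. Stack: ec
  Read 'd': push. Stack: ecd
  Read 'c': push. Stack: ecdc
  Read 'd': push. Stack: ecdcd
Final stack: "ecdcd" (length 5)

5


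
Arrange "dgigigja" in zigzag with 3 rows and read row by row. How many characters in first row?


Zigzag "dgigigja" into 3 rows:
Placing characters:
  'd' => row 0
  'g' => row 1
  'i' => row 2
  'g' => row 1
  'i' => row 0
  'g' => row 1
  'j' => row 2
  'a' => row 1
Rows:
  Row 0: "di"
  Row 1: "ggga"
  Row 2: "ij"
First row length: 2

2


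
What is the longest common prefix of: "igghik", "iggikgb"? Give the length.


Words: igghik, iggikgb
  Position 0: all 'i' => match
  Position 1: all 'g' => match
  Position 2: all 'g' => match
  Position 3: ('h', 'i') => mismatch, stop
LCP = "igg" (length 3)

3


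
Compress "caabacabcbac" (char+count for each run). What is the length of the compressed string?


Input: caabacabcbac
Runs:
  'c' x 1 => "c1"
  'a' x 2 => "a2"
  'b' x 1 => "b1"
  'a' x 1 => "a1"
  'c' x 1 => "c1"
  'a' x 1 => "a1"
  'b' x 1 => "b1"
  'c' x 1 => "c1"
  'b' x 1 => "b1"
  'a' x 1 => "a1"
  'c' x 1 => "c1"
Compressed: "c1a2b1a1c1a1b1c1b1a1c1"
Compressed length: 22

22


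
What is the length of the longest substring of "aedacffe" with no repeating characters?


Input: "aedacffe"
Sliding window (track last position of each char):
  Position 0 ('a'): window [0,0] length 1 -- new best
  Position 1 ('e'): window [0,1] length 2 -- new best
  Position 2 ('d'): window [0,2] length 3 -- new best
  Position 3 ('a'): repeat (last at 0), move window start to 1
  Position 3 ('a'): window [1,3] length 3
  Position 4 ('c'): window [1,4] length 4 -- new best
  Position 5 ('f'): window [1,5] length 5 -- new best
  Position 6 ('f'): repeat (last at 5), move window start to 6
  Position 6 ('f'): window [6,6] length 1
  Position 7 ('e'): window [6,7] length 2
Longest substring with no repeats: "edacf" with length 5

5
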